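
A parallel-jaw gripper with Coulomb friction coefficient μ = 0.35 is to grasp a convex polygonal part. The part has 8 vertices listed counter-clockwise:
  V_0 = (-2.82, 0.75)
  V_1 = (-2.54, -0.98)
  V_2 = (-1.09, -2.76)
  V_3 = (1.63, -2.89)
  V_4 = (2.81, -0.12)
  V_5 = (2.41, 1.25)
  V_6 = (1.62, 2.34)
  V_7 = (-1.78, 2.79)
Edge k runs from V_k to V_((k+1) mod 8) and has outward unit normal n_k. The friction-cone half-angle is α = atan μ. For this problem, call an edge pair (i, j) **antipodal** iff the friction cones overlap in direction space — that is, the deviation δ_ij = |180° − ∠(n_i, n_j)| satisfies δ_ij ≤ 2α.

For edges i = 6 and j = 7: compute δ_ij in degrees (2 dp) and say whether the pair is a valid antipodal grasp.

δ = 109.47°, invalid

α = atan 0.35 = 19.29°;  2α = 38.58°
edge 6: e_6 = (-3.40, +0.45);  n_6 = (+0.1312, +0.9914)
edge 7: e_7 = (-1.04, -2.04);  n_7 = (-0.8909, +0.4542)
∠(n_6, n_7) = 70.53°
δ = |180° − 70.53°| = 109.47°
109.47° > 2α = 38.58°  →  invalid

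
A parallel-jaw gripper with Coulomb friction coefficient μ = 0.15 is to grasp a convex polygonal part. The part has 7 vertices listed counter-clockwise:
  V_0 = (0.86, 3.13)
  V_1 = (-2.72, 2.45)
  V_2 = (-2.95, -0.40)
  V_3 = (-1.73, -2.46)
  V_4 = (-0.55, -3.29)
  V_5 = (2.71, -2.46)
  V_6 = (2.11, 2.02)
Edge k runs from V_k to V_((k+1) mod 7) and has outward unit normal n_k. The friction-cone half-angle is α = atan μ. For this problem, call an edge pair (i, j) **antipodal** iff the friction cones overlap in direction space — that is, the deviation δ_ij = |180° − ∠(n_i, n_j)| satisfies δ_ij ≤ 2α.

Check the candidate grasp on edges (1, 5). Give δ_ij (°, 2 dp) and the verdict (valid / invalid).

α = atan 0.15 = 8.53°;  2α = 17.06°
edge 1: e_1 = (-0.23, -2.85);  n_1 = (-0.9968, +0.0804)
edge 5: e_5 = (-0.60, +4.48);  n_5 = (+0.9912, +0.1327)
∠(n_1, n_5) = 167.76°
δ = |180° − 167.76°| = 12.24°
12.24° ≤ 2α = 17.06°  →  valid

δ = 12.24°, valid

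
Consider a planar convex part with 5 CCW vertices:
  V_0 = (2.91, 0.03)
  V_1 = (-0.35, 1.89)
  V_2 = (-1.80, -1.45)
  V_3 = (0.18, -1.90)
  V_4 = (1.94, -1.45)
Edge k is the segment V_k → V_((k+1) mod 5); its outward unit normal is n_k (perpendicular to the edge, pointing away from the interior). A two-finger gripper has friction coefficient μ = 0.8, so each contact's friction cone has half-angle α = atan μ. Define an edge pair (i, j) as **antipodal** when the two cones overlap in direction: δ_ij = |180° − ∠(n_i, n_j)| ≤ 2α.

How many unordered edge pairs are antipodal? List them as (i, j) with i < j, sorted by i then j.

count = 4; pairs: (0,2), (0,3), (1,3), (1,4)

α = atan 0.8 = 38.66°;  2α = 77.32°
n_0 = (+0.4956, +0.8686)
n_1 = (-0.9173, +0.3982)
n_2 = (-0.2216, -0.9751)
n_3 = (+0.2477, -0.9688)
n_4 = (+0.8364, -0.5482)
  (0,1): δ = 83.76°  ·
  (0,2): δ = 16.90°  ✓
  (0,3): δ = 44.05°  ✓
  (0,4): δ = 86.47°  ·
  (1,2): δ = 79.34°  ·
  (1,3): δ = 52.19°  ✓
  (1,4): δ = 9.77°  ✓
  (2,3): δ = 152.85°  ·
  (2,4): δ = 110.44°  ·
  (3,4): δ = 137.58°  ·
antipodal pairs: 4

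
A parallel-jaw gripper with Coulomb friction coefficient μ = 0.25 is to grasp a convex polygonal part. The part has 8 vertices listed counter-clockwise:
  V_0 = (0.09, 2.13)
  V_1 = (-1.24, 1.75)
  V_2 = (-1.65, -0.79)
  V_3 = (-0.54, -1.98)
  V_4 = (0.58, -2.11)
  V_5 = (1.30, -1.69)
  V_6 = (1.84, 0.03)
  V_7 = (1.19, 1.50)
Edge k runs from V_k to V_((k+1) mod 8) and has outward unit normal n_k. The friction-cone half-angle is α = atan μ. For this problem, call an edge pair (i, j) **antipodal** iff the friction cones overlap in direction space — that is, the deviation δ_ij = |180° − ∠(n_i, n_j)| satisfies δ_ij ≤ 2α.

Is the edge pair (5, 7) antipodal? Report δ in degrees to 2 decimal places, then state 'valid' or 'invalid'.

δ = 102.37°, invalid

α = atan 0.25 = 14.04°;  2α = 28.07°
edge 5: e_5 = (+0.54, +1.72);  n_5 = (+0.9541, -0.2995)
edge 7: e_7 = (-1.10, +0.63);  n_7 = (+0.4970, +0.8678)
∠(n_5, n_7) = 77.63°
δ = |180° − 77.63°| = 102.37°
102.37° > 2α = 28.07°  →  invalid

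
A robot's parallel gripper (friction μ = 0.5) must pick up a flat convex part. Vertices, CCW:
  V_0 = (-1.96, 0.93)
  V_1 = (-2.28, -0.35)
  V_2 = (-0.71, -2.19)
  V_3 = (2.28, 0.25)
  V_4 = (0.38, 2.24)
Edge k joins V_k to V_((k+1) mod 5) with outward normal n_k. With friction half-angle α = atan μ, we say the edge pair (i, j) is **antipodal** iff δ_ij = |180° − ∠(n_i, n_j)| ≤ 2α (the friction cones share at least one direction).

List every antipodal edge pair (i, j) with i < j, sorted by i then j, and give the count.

α = atan 0.5 = 26.57°;  2α = 53.13°
n_0 = (-0.9701, +0.2425)
n_1 = (-0.7607, -0.6491)
n_2 = (+0.6322, -0.7748)
n_3 = (+0.7233, +0.6906)
n_4 = (-0.4885, +0.8726)
  (0,1): δ = 125.49°  ·
  (0,2): δ = 36.75°  ✓
  (0,3): δ = 57.71°  ·
  (0,4): δ = 133.28°  ·
  (1,2): δ = 91.26°  ·
  (1,3): δ = 3.20°  ✓
  (1,4): δ = 78.77°  ·
  (2,3): δ = 85.54°  ·
  (2,4): δ = 9.97°  ✓
  (3,4): δ = 104.43°  ·
antipodal pairs: 3

count = 3; pairs: (0,2), (1,3), (2,4)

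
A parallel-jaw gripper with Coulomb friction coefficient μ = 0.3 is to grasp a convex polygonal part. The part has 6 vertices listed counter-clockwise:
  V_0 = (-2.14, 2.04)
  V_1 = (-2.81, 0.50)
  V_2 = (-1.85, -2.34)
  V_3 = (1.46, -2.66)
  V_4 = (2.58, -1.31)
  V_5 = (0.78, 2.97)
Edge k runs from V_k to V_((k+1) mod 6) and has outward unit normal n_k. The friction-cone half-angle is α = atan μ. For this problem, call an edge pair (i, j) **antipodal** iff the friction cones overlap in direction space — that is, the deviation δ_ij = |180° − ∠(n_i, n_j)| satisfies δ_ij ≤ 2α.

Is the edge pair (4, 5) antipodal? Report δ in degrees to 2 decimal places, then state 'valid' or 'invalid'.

δ = 95.14°, invalid

α = atan 0.3 = 16.70°;  2α = 33.40°
edge 4: e_4 = (-1.80, +4.28);  n_4 = (+0.9218, +0.3877)
edge 5: e_5 = (-2.92, -0.93);  n_5 = (-0.3035, +0.9528)
∠(n_4, n_5) = 84.86°
δ = |180° − 84.86°| = 95.14°
95.14° > 2α = 33.40°  →  invalid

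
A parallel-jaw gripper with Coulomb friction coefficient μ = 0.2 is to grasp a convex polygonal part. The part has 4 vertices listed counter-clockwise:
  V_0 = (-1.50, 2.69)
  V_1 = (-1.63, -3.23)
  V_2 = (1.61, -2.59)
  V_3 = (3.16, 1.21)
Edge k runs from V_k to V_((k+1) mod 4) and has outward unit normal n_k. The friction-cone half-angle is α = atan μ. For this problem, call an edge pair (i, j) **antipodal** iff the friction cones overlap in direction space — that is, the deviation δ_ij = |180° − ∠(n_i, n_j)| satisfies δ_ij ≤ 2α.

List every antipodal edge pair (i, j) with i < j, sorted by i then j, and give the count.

count = 1; pairs: (0,2)

α = atan 0.2 = 11.31°;  2α = 22.62°
n_0 = (-0.9998, +0.0220)
n_1 = (+0.1938, -0.9810)
n_2 = (+0.9259, -0.3777)
n_3 = (+0.3027, +0.9531)
  (0,1): δ = 77.57°  ·
  (0,2): δ = 20.93°  ✓
  (0,3): δ = 73.64°  ·
  (1,2): δ = 123.36°  ·
  (1,3): δ = 28.79°  ·
  (2,3): δ = 85.43°  ·
antipodal pairs: 1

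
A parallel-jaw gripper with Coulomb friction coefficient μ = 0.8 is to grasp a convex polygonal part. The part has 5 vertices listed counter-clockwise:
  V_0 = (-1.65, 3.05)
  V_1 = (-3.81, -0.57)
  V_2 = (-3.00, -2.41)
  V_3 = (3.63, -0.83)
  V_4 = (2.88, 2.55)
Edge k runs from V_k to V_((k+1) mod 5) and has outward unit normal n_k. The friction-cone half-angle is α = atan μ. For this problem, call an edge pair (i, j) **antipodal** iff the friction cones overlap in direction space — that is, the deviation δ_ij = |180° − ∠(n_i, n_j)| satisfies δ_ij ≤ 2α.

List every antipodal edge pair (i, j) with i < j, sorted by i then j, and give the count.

count = 5; pairs: (0,2), (0,3), (1,3), (1,4), (2,4)

α = atan 0.8 = 38.66°;  2α = 77.32°
n_0 = (-0.8587, +0.5124)
n_1 = (-0.9152, -0.4029)
n_2 = (+0.2318, -0.9728)
n_3 = (+0.9763, +0.2166)
n_4 = (+0.1097, +0.9940)
  (0,1): δ = 125.42°  ·
  (0,2): δ = 45.77°  ✓
  (0,3): δ = 43.33°  ✓
  (0,4): δ = 114.53°  ·
  (1,2): δ = 100.36°  ·
  (1,3): δ = 11.25°  ✓
  (1,4): δ = 59.94°  ✓
  (2,3): δ = 90.89°  ·
  (2,4): δ = 19.70°  ✓
  (3,4): δ = 108.81°  ·
antipodal pairs: 5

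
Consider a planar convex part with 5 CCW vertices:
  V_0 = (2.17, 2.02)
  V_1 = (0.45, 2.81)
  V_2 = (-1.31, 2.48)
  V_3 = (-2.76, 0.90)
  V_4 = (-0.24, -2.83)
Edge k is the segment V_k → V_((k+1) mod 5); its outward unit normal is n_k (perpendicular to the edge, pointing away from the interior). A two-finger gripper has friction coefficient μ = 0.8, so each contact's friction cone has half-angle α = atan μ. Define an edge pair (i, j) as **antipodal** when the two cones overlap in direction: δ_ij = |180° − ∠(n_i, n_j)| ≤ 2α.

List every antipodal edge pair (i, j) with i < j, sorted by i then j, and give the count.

count = 5; pairs: (0,3), (1,3), (1,4), (2,4), (3,4)

α = atan 0.8 = 38.66°;  2α = 77.32°
n_0 = (+0.4174, +0.9087)
n_1 = (-0.1843, +0.9829)
n_2 = (-0.7368, +0.6761)
n_3 = (-0.8286, -0.5598)
n_4 = (+0.8955, -0.4450)
  (0,1): δ = 144.71°  ·
  (0,2): δ = 107.87°  ·
  (0,3): δ = 31.29°  ✓
  (0,4): δ = 88.25°  ·
  (1,2): δ = 143.16°  ·
  (1,3): δ = 66.58°  ✓
  (1,4): δ = 52.96°  ✓
  (2,3): δ = 103.41°  ·
  (2,4): δ = 16.12°  ✓
  (3,4): δ = 60.47°  ✓
antipodal pairs: 5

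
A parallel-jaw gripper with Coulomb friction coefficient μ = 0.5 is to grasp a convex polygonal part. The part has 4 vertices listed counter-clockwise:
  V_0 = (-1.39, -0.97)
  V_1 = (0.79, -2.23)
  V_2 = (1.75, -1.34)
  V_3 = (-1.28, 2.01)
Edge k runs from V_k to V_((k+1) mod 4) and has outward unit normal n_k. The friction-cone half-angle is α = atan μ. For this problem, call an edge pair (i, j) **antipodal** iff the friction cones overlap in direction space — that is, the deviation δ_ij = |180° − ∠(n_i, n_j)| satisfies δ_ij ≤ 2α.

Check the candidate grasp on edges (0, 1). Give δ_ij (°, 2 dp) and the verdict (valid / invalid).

α = atan 0.5 = 26.57°;  2α = 53.13°
edge 0: e_0 = (+2.18, -1.26);  n_0 = (-0.5004, -0.8658)
edge 1: e_1 = (+0.96, +0.89);  n_1 = (+0.6799, -0.7333)
∠(n_0, n_1) = 72.86°
δ = |180° − 72.86°| = 107.14°
107.14° > 2α = 53.13°  →  invalid

δ = 107.14°, invalid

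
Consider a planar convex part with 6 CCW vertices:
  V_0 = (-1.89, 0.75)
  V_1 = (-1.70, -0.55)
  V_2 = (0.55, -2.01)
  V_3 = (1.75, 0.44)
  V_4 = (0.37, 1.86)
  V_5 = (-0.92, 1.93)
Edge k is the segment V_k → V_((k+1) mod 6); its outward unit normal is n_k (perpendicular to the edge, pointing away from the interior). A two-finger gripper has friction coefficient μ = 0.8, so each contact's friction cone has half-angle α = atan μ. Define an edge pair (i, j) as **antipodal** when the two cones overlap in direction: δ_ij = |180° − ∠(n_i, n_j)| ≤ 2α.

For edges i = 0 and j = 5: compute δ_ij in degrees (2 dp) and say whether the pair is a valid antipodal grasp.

α = atan 0.8 = 38.66°;  2α = 77.32°
edge 0: e_0 = (+0.19, -1.30);  n_0 = (-0.9895, -0.1446)
edge 5: e_5 = (-0.97, -1.18);  n_5 = (-0.7725, +0.6350)
∠(n_0, n_5) = 47.74°
δ = |180° − 47.74°| = 132.26°
132.26° > 2α = 77.32°  →  invalid

δ = 132.26°, invalid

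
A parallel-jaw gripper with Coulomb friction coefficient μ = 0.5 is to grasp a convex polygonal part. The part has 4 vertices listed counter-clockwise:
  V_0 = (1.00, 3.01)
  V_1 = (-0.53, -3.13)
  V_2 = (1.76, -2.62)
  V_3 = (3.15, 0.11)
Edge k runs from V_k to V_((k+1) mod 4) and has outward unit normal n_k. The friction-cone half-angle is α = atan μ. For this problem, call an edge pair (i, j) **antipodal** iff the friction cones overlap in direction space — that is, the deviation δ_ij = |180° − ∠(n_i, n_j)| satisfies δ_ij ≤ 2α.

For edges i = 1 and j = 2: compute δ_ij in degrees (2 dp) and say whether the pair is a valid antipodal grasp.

δ = 129.54°, invalid

α = atan 0.5 = 26.57°;  2α = 53.13°
edge 1: e_1 = (+2.29, +0.51);  n_1 = (+0.2174, -0.9761)
edge 2: e_2 = (+1.39, +2.73);  n_2 = (+0.8911, -0.4537)
∠(n_1, n_2) = 50.46°
δ = |180° − 50.46°| = 129.54°
129.54° > 2α = 53.13°  →  invalid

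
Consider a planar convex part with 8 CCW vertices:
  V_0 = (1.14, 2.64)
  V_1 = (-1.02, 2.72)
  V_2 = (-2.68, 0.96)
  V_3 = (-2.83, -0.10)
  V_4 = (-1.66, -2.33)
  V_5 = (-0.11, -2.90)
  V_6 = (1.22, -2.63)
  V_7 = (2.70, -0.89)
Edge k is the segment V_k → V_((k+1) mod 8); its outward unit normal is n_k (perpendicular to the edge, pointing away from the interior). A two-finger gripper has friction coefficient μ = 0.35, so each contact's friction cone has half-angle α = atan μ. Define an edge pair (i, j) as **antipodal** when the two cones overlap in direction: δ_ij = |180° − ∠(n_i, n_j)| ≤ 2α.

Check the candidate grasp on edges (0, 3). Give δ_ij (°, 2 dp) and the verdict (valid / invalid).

δ = 60.19°, invalid

α = atan 0.35 = 19.29°;  2α = 38.58°
edge 0: e_0 = (-2.16, +0.08);  n_0 = (+0.0370, +0.9993)
edge 3: e_3 = (+1.17, -2.23);  n_3 = (-0.8855, -0.4646)
∠(n_0, n_3) = 119.81°
δ = |180° − 119.81°| = 60.19°
60.19° > 2α = 38.58°  →  invalid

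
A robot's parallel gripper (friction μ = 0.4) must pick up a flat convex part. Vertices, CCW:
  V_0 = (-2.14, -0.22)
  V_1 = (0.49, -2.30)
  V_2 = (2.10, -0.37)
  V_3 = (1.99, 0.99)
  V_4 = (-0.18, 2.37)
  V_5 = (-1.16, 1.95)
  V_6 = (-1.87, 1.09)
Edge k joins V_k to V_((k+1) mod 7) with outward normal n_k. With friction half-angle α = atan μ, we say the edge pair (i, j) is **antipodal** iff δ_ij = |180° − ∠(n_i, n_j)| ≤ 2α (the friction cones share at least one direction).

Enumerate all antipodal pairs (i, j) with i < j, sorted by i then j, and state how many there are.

count = 5; pairs: (0,3), (1,4), (1,5), (1,6), (2,6)

α = atan 0.4 = 21.80°;  2α = 43.60°
n_0 = (-0.6203, -0.7843)
n_1 = (+0.7679, -0.6406)
n_2 = (+0.9967, +0.0806)
n_3 = (+0.5366, +0.8438)
n_4 = (-0.3939, +0.9191)
n_5 = (-0.7712, +0.6366)
n_6 = (-0.9794, +0.2019)
  (0,1): δ = 91.50°  ·
  (0,2): δ = 47.04°  ·
  (0,3): δ = 5.89°  ✓
  (0,4): δ = 61.54°  ·
  (0,5): δ = 88.80°  ·
  (0,6): δ = 116.69°  ·
  (1,2): δ = 135.54°  ·
  (1,3): δ = 82.62°  ·
  (1,4): δ = 26.97°  ✓
  (1,5): δ = 0.29°  ✓
  (1,6): δ = 28.19°  ✓
  (2,3): δ = 127.08°  ·
  (2,4): δ = 71.43°  ·
  (2,5): δ = 44.17°  ·
  (2,6): δ = 16.27°  ✓
  (3,4): δ = 124.35°  ·
  (3,5): δ = 97.09°  ·
  (3,6): δ = 69.19°  ·
  (4,5): δ = 152.74°  ·
  (4,6): δ = 124.84°  ·
  (5,6): δ = 152.10°  ·
antipodal pairs: 5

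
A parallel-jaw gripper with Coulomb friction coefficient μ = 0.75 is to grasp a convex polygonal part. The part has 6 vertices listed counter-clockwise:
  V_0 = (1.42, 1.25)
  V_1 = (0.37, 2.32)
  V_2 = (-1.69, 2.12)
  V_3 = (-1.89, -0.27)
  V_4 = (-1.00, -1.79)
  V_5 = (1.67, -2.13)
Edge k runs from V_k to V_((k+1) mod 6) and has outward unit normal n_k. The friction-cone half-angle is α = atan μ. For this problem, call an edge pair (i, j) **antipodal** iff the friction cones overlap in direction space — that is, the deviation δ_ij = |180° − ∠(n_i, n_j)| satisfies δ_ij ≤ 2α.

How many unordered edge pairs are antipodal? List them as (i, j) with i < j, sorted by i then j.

count = 7; pairs: (0,2), (0,3), (0,4), (1,3), (1,4), (2,5), (3,5)

α = atan 0.75 = 36.87°;  2α = 73.74°
n_0 = (+0.7137, +0.7004)
n_1 = (-0.0966, +0.9953)
n_2 = (-0.9965, +0.0834)
n_3 = (-0.8630, -0.5053)
n_4 = (-0.1263, -0.9920)
n_5 = (+0.9973, +0.0738)
  (0,1): δ = 128.91°  ·
  (0,2): δ = 49.24°  ✓
  (0,3): δ = 14.11°  ✓
  (0,4): δ = 38.28°  ✓
  (0,5): δ = 139.77°  ·
  (1,2): δ = 100.33°  ·
  (1,3): δ = 65.20°  ✓
  (1,4): δ = 12.80°  ✓
  (1,5): δ = 88.68°  ·
  (2,3): δ = 144.87°  ·
  (2,4): δ = 92.47°  ·
  (2,5): δ = 9.01°  ✓
  (3,4): δ = 127.61°  ·
  (3,5): δ = 26.12°  ✓
  (4,5): δ = 78.51°  ·
antipodal pairs: 7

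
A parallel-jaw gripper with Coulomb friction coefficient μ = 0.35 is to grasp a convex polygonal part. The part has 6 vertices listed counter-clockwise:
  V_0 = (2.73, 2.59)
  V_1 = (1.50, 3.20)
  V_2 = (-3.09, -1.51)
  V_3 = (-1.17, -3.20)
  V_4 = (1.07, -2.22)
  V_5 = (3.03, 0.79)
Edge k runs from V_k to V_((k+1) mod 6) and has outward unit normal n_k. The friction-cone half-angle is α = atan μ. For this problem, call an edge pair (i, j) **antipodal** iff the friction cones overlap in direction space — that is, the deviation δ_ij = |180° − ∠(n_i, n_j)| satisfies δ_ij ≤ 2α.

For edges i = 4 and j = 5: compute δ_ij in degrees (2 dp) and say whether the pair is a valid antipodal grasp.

δ = 137.47°, invalid

α = atan 0.35 = 19.29°;  2α = 38.58°
edge 4: e_4 = (+1.96, +3.01);  n_4 = (+0.8380, -0.5457)
edge 5: e_5 = (-0.30, +1.80);  n_5 = (+0.9864, +0.1644)
∠(n_4, n_5) = 42.53°
δ = |180° − 42.53°| = 137.47°
137.47° > 2α = 38.58°  →  invalid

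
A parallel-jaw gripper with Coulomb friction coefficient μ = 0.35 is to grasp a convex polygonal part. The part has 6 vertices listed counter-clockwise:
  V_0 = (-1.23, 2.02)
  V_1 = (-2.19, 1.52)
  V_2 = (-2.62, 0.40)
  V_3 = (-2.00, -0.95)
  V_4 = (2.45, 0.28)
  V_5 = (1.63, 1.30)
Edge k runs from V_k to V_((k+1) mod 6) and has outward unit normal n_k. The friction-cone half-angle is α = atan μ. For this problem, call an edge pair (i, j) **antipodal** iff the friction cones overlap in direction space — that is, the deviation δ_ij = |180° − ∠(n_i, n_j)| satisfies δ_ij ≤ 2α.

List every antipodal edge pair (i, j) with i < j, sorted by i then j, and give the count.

α = atan 0.35 = 19.29°;  2α = 38.58°
n_0 = (-0.4619, +0.8869)
n_1 = (-0.9336, +0.3584)
n_2 = (-0.9087, -0.4173)
n_3 = (+0.2664, -0.9639)
n_4 = (+0.7794, +0.6266)
n_5 = (+0.2441, +0.9697)
  (0,1): δ = 138.52°  ·
  (0,2): δ = 92.84°  ·
  (0,3): δ = 12.06°  ✓
  (0,4): δ = 101.28°  ·
  (0,5): δ = 138.36°  ·
  (1,2): δ = 134.33°  ·
  (1,3): δ = 53.55°  ·
  (1,4): δ = 59.80°  ·
  (1,5): δ = 96.87°  ·
  (2,3): δ = 99.22°  ·
  (2,4): δ = 14.13°  ✓
  (2,5): δ = 51.20°  ·
  (3,4): δ = 66.65°  ·
  (3,5): δ = 29.58°  ✓
  (4,5): δ = 142.93°  ·
antipodal pairs: 3

count = 3; pairs: (0,3), (2,4), (3,5)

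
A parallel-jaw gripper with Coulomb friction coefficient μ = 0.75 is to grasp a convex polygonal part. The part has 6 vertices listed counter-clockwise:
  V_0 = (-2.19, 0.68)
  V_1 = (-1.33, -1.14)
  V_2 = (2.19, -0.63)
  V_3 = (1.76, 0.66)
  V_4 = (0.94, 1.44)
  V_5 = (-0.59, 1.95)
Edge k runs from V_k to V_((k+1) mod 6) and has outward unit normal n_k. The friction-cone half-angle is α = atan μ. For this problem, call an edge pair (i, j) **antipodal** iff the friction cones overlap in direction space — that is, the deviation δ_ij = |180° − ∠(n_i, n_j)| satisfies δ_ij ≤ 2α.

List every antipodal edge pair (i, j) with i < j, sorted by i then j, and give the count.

count = 7; pairs: (0,2), (0,3), (0,4), (1,3), (1,4), (1,5), (2,5)

α = atan 0.75 = 36.87°;  2α = 73.74°
n_0 = (-0.9041, -0.4272)
n_1 = (+0.1434, -0.9897)
n_2 = (+0.9487, +0.3162)
n_3 = (+0.6892, +0.7246)
n_4 = (+0.3162, +0.9487)
n_5 = (-0.6217, +0.7833)
  (0,1): δ = 107.05°  ·
  (0,2): δ = 6.86°  ✓
  (0,3): δ = 21.14°  ✓
  (0,4): δ = 46.27°  ✓
  (0,5): δ = 103.15°  ·
  (1,2): δ = 79.81°  ·
  (1,3): δ = 51.81°  ✓
  (1,4): δ = 26.68°  ✓
  (1,5): δ = 30.20°  ✓
  (2,3): δ = 152.00°  ·
  (2,4): δ = 126.87°  ·
  (2,5): δ = 69.99°  ✓
  (3,4): δ = 154.87°  ·
  (3,5): δ = 97.99°  ·
  (4,5): δ = 123.12°  ·
antipodal pairs: 7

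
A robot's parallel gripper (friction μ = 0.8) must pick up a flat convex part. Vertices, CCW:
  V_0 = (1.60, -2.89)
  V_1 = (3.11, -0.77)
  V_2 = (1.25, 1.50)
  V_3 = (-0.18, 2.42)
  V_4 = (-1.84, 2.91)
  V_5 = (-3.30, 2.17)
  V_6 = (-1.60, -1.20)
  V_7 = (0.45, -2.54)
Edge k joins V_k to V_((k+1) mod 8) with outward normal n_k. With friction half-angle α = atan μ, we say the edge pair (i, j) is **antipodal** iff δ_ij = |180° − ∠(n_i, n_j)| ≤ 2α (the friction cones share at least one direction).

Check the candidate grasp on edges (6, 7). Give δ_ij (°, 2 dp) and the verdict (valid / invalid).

α = atan 0.8 = 38.66°;  2α = 77.32°
edge 6: e_6 = (+2.05, -1.34);  n_6 = (-0.5471, -0.8370)
edge 7: e_7 = (+1.15, -0.35);  n_7 = (-0.2912, -0.9567)
∠(n_6, n_7) = 16.24°
δ = |180° − 16.24°| = 163.76°
163.76° > 2α = 77.32°  →  invalid

δ = 163.76°, invalid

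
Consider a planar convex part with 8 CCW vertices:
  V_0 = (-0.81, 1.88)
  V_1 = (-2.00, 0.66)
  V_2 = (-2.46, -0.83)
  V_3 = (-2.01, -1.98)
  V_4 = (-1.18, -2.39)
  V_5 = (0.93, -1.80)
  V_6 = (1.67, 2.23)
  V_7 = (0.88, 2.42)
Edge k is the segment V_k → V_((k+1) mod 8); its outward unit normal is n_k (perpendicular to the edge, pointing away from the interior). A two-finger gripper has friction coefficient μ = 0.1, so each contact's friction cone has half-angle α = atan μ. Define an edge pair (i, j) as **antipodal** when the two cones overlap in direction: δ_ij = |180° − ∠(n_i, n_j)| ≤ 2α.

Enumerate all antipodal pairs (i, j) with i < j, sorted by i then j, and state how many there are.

count = 2; pairs: (1,5), (4,7)

α = atan 0.1 = 5.71°;  2α = 11.42°
n_0 = (-0.7159, +0.6983)
n_1 = (-0.9555, +0.2950)
n_2 = (-0.9312, -0.3644)
n_3 = (-0.4429, -0.8966)
n_4 = (+0.2693, -0.9631)
n_5 = (+0.9836, -0.1806)
n_6 = (+0.2338, +0.9723)
n_7 = (-0.3044, +0.9526)
  (0,1): δ = 152.87°  ·
  (0,2): δ = 114.34°  ·
  (0,3): δ = 72.00°  ·
  (0,4): δ = 30.09°  ·
  (0,5): δ = 33.88°  ·
  (0,6): δ = 120.76°  ·
  (0,7): δ = 152.01°  ·
  (1,2): δ = 141.47°  ·
  (1,3): δ = 99.13°  ·
  (1,4): δ = 57.22°  ·
  (1,5): δ = 6.75°  ✓
  (1,6): δ = 93.63°  ·
  (1,7): δ = 124.88°  ·
  (2,3): δ = 137.66°  ·
  (2,4): δ = 95.75°  ·
  (2,5): δ = 31.78°  ·
  (2,6): δ = 55.11°  ·
  (2,7): δ = 86.35°  ·
  (3,4): δ = 138.09°  ·
  (3,5): δ = 74.12°  ·
  (3,6): δ = 12.77°  ·
  (3,7): δ = 44.01°  ·
  (4,5): δ = 116.03°  ·
  (4,6): δ = 29.15°  ·
  (4,7): δ = 2.10°  ✓
  (5,6): δ = 93.12°  ·
  (5,7): δ = 61.88°  ·
  (6,7): δ = 148.76°  ·
antipodal pairs: 2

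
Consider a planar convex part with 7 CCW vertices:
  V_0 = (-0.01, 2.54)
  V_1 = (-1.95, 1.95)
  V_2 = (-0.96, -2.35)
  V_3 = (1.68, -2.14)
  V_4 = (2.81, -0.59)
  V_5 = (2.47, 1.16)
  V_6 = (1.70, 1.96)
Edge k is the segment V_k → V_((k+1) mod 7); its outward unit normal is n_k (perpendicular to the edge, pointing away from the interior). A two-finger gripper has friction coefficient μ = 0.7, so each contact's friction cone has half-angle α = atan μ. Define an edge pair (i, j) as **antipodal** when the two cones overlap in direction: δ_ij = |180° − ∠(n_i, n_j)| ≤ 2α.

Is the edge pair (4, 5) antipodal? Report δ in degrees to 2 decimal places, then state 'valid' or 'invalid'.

δ = 147.09°, invalid

α = atan 0.7 = 34.99°;  2α = 69.98°
edge 4: e_4 = (-0.34, +1.75);  n_4 = (+0.9816, +0.1907)
edge 5: e_5 = (-0.77, +0.80);  n_5 = (+0.7205, +0.6935)
∠(n_4, n_5) = 32.91°
δ = |180° − 32.91°| = 147.09°
147.09° > 2α = 69.98°  →  invalid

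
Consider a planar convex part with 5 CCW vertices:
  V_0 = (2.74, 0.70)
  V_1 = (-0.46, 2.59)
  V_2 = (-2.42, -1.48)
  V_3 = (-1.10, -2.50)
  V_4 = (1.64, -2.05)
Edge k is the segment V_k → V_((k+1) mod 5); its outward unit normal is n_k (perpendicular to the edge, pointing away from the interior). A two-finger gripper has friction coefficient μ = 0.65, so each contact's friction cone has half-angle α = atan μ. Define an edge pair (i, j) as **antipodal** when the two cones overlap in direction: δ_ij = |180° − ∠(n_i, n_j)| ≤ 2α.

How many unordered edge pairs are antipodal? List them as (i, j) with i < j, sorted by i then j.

count = 4; pairs: (0,2), (0,3), (1,3), (1,4)

α = atan 0.65 = 33.02°;  2α = 66.05°
n_0 = (+0.5085, +0.8610)
n_1 = (-0.9010, +0.4339)
n_2 = (-0.6114, -0.7913)
n_3 = (+0.1621, -0.9868)
n_4 = (+0.9285, -0.3714)
  (0,1): δ = 85.15°  ·
  (0,2): δ = 7.13°  ✓
  (0,3): δ = 39.89°  ✓
  (0,4): δ = 98.77°  ·
  (1,2): δ = 101.98°  ·
  (1,3): δ = 54.96°  ✓
  (1,4): δ = 3.91°  ✓
  (2,3): δ = 132.98°  ·
  (2,4): δ = 74.11°  ·
  (3,4): δ = 121.13°  ·
antipodal pairs: 4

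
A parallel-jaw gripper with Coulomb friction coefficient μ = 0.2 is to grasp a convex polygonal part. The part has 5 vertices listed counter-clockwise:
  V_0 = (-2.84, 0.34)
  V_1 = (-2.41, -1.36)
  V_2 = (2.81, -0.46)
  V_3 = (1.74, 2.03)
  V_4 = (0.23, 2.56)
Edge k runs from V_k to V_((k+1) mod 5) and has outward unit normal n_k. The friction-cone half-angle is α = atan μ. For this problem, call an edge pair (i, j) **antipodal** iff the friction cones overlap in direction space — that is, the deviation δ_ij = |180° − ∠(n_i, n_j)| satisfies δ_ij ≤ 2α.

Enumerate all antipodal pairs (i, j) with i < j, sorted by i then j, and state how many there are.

count = 1; pairs: (0,2)

α = atan 0.2 = 11.31°;  2α = 22.62°
n_0 = (-0.9695, -0.2452)
n_1 = (+0.1699, -0.9855)
n_2 = (+0.9188, +0.3948)
n_3 = (+0.3312, +0.9436)
n_4 = (-0.5860, +0.8103)
  (0,1): δ = 94.41°  ·
  (0,2): δ = 9.06°  ✓
  (0,3): δ = 56.46°  ·
  (0,4): δ = 111.68°  ·
  (1,2): δ = 76.53°  ·
  (1,3): δ = 29.12°  ·
  (1,4): δ = 26.09°  ·
  (2,3): δ = 132.59°  ·
  (2,4): δ = 77.38°  ·
  (3,4): δ = 124.79°  ·
antipodal pairs: 1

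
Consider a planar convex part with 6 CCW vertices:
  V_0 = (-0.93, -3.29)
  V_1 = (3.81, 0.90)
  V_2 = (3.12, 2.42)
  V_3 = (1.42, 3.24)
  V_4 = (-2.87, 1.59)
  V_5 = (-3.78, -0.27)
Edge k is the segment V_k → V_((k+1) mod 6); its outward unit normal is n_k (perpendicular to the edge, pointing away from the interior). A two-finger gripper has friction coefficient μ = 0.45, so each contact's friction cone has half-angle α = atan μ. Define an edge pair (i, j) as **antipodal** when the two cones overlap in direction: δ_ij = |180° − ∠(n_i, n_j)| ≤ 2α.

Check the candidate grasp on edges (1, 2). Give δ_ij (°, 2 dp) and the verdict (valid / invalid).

δ = 140.17°, invalid

α = atan 0.45 = 24.23°;  2α = 48.46°
edge 1: e_1 = (-0.69, +1.52);  n_1 = (+0.9106, +0.4134)
edge 2: e_2 = (-1.70, +0.82);  n_2 = (+0.4345, +0.9007)
∠(n_1, n_2) = 39.83°
δ = |180° − 39.83°| = 140.17°
140.17° > 2α = 48.46°  →  invalid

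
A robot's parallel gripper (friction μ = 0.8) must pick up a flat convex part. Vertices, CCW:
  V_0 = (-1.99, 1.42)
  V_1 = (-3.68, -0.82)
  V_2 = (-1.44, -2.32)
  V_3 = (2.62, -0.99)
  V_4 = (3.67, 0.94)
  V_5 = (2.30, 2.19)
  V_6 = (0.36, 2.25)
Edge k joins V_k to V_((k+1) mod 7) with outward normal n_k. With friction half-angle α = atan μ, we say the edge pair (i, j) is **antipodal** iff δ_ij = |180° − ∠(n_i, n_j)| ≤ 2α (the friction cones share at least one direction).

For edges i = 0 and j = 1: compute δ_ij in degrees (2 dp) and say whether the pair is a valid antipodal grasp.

δ = 86.77°, invalid

α = atan 0.8 = 38.66°;  2α = 77.32°
edge 0: e_0 = (-1.69, -2.24);  n_0 = (-0.7983, +0.6023)
edge 1: e_1 = (+2.24, -1.50);  n_1 = (-0.5564, -0.8309)
∠(n_0, n_1) = 93.23°
δ = |180° − 93.23°| = 86.77°
86.77° > 2α = 77.32°  →  invalid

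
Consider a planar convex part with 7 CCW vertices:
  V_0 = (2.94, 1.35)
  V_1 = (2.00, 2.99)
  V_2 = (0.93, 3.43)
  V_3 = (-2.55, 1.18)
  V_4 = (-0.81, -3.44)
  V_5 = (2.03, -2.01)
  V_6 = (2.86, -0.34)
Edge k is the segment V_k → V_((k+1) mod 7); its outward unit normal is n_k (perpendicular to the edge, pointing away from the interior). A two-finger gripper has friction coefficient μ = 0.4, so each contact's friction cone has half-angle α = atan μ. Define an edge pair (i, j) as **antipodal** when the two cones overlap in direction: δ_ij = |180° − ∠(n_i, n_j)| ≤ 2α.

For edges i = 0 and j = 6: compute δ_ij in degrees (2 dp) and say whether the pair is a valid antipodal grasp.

δ = 147.47°, invalid

α = atan 0.4 = 21.80°;  2α = 43.60°
edge 0: e_0 = (-0.94, +1.64);  n_0 = (+0.8676, +0.4973)
edge 6: e_6 = (+0.08, +1.69);  n_6 = (+0.9989, -0.0473)
∠(n_0, n_6) = 32.53°
δ = |180° − 32.53°| = 147.47°
147.47° > 2α = 43.60°  →  invalid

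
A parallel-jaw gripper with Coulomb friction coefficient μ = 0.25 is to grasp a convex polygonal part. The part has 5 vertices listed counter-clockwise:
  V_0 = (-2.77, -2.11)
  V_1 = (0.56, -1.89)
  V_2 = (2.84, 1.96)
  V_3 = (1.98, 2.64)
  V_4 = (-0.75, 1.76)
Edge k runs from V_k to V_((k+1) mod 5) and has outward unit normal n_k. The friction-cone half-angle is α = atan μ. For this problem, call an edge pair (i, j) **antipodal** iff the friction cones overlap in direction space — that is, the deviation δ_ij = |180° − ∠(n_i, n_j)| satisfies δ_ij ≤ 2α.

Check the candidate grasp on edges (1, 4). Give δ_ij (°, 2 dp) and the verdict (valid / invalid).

δ = 3.07°, valid

α = atan 0.25 = 14.04°;  2α = 28.07°
edge 1: e_1 = (+2.28, +3.85);  n_1 = (+0.8604, -0.5096)
edge 4: e_4 = (-2.02, -3.87);  n_4 = (-0.8865, +0.4627)
∠(n_1, n_4) = 176.93°
δ = |180° − 176.93°| = 3.07°
3.07° ≤ 2α = 28.07°  →  valid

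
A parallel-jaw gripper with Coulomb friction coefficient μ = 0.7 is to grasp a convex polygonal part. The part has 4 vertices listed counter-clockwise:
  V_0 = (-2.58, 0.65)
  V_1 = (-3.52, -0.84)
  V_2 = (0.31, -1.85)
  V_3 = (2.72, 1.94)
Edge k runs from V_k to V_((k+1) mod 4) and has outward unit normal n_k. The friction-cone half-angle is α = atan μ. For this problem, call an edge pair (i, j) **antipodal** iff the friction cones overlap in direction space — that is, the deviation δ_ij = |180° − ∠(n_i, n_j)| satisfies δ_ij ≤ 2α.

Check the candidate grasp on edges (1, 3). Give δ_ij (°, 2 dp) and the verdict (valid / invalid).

α = atan 0.7 = 34.99°;  2α = 69.98°
edge 1: e_1 = (+3.83, -1.01);  n_1 = (-0.2550, -0.9669)
edge 3: e_3 = (-5.30, -1.29);  n_3 = (-0.2365, +0.9716)
∠(n_1, n_3) = 151.55°
δ = |180° − 151.55°| = 28.45°
28.45° ≤ 2α = 69.98°  →  valid

δ = 28.45°, valid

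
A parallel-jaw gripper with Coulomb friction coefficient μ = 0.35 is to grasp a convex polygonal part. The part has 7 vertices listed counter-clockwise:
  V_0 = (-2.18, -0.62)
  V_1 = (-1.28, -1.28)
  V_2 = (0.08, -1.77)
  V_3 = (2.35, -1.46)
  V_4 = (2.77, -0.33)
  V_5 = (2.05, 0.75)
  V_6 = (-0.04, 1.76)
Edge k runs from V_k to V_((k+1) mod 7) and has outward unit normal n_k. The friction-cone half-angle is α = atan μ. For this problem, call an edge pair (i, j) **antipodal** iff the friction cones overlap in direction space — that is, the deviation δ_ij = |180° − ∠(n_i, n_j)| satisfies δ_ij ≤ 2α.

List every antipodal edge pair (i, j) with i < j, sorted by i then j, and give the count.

α = atan 0.35 = 19.29°;  2α = 38.58°
n_0 = (-0.5914, -0.8064)
n_1 = (-0.3390, -0.9408)
n_2 = (+0.1353, -0.9908)
n_3 = (+0.9373, -0.3484)
n_4 = (+0.8321, +0.5547)
n_5 = (+0.4351, +0.9004)
n_6 = (-0.7436, +0.6686)
  (0,1): δ = 163.56°  ·
  (0,2): δ = 135.97°  ·
  (0,3): δ = 74.14°  ·
  (0,4): δ = 20.06°  ✓
  (0,5): δ = 10.46°  ✓
  (0,6): δ = 84.29°  ·
  (1,2): δ = 152.41°  ·
  (1,3): δ = 90.58°  ·
  (1,4): δ = 36.50°  ✓
  (1,5): δ = 5.98°  ✓
  (1,6): δ = 67.85°  ·
  (2,3): δ = 118.17°  ·
  (2,4): δ = 64.09°  ·
  (2,5): δ = 33.57°  ✓
  (2,6): δ = 40.26°  ·
  (3,4): δ = 125.92°  ·
  (3,5): δ = 95.40°  ·
  (3,6): δ = 21.57°  ✓
  (4,5): δ = 149.48°  ·
  (4,6): δ = 75.65°  ·
  (5,6): δ = 106.17°  ·
antipodal pairs: 6

count = 6; pairs: (0,4), (0,5), (1,4), (1,5), (2,5), (3,6)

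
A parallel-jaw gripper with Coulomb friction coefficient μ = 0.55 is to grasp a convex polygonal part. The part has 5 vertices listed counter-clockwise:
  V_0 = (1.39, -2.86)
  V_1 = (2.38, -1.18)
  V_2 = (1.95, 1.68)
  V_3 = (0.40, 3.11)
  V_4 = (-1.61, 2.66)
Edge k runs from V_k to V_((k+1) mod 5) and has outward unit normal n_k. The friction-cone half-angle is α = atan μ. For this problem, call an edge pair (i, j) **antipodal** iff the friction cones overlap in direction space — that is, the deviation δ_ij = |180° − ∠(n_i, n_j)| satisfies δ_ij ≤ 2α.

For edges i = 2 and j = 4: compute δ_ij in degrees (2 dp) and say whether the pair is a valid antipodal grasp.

δ = 18.78°, valid

α = atan 0.55 = 28.81°;  2α = 57.62°
edge 2: e_2 = (-1.55, +1.43);  n_2 = (+0.6781, +0.7350)
edge 4: e_4 = (+3.00, -5.52);  n_4 = (-0.8786, -0.4775)
∠(n_2, n_4) = 161.22°
δ = |180° − 161.22°| = 18.78°
18.78° ≤ 2α = 57.62°  →  valid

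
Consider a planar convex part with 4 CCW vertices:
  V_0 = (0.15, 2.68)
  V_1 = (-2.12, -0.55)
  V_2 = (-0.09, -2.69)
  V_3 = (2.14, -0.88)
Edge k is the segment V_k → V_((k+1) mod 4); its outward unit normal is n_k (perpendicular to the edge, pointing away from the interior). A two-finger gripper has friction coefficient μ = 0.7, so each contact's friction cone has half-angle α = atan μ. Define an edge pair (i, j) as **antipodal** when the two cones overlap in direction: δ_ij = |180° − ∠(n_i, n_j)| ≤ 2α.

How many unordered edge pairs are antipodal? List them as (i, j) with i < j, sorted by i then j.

count = 3; pairs: (0,2), (0,3), (1,3)

α = atan 0.7 = 34.99°;  2α = 69.98°
n_0 = (-0.8182, +0.5750)
n_1 = (-0.7255, -0.6882)
n_2 = (+0.6302, -0.7764)
n_3 = (+0.8729, +0.4879)
  (0,1): δ = 101.41°  ·
  (0,2): δ = 15.84°  ✓
  (0,3): δ = 64.30°  ✓
  (1,2): δ = 94.42°  ·
  (1,3): δ = 14.28°  ✓
  (2,3): δ = 99.86°  ·
antipodal pairs: 3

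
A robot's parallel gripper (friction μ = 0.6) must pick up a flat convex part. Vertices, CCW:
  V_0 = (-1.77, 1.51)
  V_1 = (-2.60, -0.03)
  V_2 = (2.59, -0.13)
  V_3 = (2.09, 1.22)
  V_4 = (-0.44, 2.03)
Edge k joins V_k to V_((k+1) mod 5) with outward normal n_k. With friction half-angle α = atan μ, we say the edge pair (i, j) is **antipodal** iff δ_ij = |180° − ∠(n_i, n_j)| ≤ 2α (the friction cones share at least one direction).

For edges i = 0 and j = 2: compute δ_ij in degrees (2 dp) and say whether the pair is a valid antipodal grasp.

α = atan 0.6 = 30.96°;  2α = 61.93°
edge 0: e_0 = (-0.83, -1.54);  n_0 = (-0.8803, +0.4744)
edge 2: e_2 = (-0.50, +1.35);  n_2 = (+0.9377, +0.3473)
∠(n_0, n_2) = 131.35°
δ = |180° − 131.35°| = 48.65°
48.65° ≤ 2α = 61.93°  →  valid

δ = 48.65°, valid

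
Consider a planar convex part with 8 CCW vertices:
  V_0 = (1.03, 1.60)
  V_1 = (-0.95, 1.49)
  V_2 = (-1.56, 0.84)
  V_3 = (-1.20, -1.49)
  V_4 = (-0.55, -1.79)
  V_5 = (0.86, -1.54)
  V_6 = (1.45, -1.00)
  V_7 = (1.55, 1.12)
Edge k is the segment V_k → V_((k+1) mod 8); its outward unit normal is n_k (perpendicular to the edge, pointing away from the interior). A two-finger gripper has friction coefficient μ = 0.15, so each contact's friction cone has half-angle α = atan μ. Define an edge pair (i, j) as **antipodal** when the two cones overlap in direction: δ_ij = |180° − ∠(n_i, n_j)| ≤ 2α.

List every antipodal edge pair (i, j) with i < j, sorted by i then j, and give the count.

α = atan 0.15 = 8.53°;  2α = 17.06°
n_0 = (-0.0555, +0.9985)
n_1 = (-0.7292, +0.6843)
n_2 = (-0.9883, -0.1527)
n_3 = (-0.4191, -0.9080)
n_4 = (+0.1746, -0.9846)
n_5 = (+0.6752, -0.7377)
n_6 = (+0.9989, -0.0471)
n_7 = (+0.6783, +0.7348)
  (0,1): δ = 136.36°  ·
  (0,2): δ = 84.40°  ·
  (0,3): δ = 27.95°  ·
  (0,4): δ = 6.87°  ✓
  (0,5): δ = 39.29°  ·
  (0,6): δ = 84.12°  ·
  (0,7): δ = 134.11°  ·
  (1,2): δ = 128.04°  ·
  (1,3): δ = 71.59°  ·
  (1,4): δ = 36.76°  ·
  (1,5): δ = 4.35°  ✓
  (1,6): δ = 40.48°  ·
  (1,7): δ = 90.47°  ·
  (2,3): δ = 123.56°  ·
  (2,4): δ = 88.73°  ·
  (2,5): δ = 56.32°  ·
  (2,6): δ = 11.48°  ✓
  (2,7): δ = 38.51°  ·
  (3,4): δ = 145.17°  ·
  (3,5): δ = 112.76°  ·
  (3,6): δ = 67.93°  ·
  (3,7): δ = 17.93°  ·
  (4,5): δ = 147.59°  ·
  (4,6): δ = 102.75°  ·
  (4,7): δ = 52.76°  ·
  (5,6): δ = 135.17°  ·
  (5,7): δ = 85.18°  ·
  (6,7): δ = 130.01°  ·
antipodal pairs: 3

count = 3; pairs: (0,4), (1,5), (2,6)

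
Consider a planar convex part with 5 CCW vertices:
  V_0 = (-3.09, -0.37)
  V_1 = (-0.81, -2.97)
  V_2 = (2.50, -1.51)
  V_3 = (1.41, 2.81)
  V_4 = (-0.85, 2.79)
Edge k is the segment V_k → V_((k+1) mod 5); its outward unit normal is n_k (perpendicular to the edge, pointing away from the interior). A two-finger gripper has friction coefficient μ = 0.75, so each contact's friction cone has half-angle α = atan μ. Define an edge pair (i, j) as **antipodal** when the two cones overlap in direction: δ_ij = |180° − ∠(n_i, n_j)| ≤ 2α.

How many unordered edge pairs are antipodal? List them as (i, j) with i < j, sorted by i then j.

α = atan 0.75 = 36.87°;  2α = 73.74°
n_0 = (-0.7519, -0.6593)
n_1 = (+0.4036, -0.9149)
n_2 = (+0.9696, +0.2446)
n_3 = (-0.0088, +1.0000)
n_4 = (-0.8158, +0.5783)
  (0,1): δ = 107.45°  ·
  (0,2): δ = 27.09°  ✓
  (0,3): δ = 49.26°  ✓
  (0,4): δ = 103.42°  ·
  (1,2): δ = 99.64°  ·
  (1,3): δ = 23.29°  ✓
  (1,4): δ = 30.87°  ✓
  (2,3): δ = 103.65°  ·
  (2,4): δ = 49.49°  ✓
  (3,4): δ = 125.84°  ·
antipodal pairs: 5

count = 5; pairs: (0,2), (0,3), (1,3), (1,4), (2,4)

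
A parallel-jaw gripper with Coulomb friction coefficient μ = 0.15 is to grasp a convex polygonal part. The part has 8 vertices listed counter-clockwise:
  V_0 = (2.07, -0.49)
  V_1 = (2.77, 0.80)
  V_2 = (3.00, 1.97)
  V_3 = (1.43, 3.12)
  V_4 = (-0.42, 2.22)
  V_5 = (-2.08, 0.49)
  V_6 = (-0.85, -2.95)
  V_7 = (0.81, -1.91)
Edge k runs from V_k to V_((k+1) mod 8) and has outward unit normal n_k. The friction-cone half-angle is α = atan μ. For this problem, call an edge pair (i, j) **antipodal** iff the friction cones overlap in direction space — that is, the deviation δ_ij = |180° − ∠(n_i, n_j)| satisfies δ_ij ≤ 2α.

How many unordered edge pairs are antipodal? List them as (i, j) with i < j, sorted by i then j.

α = atan 0.15 = 8.53°;  2α = 17.06°
n_0 = (+0.8789, -0.4769)
n_1 = (+0.9812, -0.1929)
n_2 = (+0.5909, +0.8067)
n_3 = (-0.4375, +0.8992)
n_4 = (-0.7216, +0.6924)
n_5 = (-0.9416, -0.3367)
n_6 = (+0.5309, -0.8474)
n_7 = (+0.7480, -0.6637)
  (0,1): δ = 162.64°  ·
  (0,2): δ = 97.74°  ·
  (0,3): δ = 35.57°  ·
  (0,4): δ = 15.33°  ✓
  (0,5): δ = 48.16°  ·
  (0,6): δ = 150.55°  ·
  (0,7): δ = 166.90°  ·
  (1,2): δ = 115.10°  ·
  (1,3): δ = 52.94°  ·
  (1,4): δ = 32.70°  ·
  (1,5): δ = 30.80°  ·
  (1,6): δ = 133.19°  ·
  (1,7): δ = 149.54°  ·
  (2,3): δ = 117.84°  ·
  (2,4): δ = 97.59°  ·
  (2,5): δ = 34.10°  ·
  (2,6): δ = 68.29°  ·
  (2,7): δ = 84.64°  ·
  (3,4): δ = 159.76°  ·
  (3,5): δ = 96.27°  ·
  (3,6): δ = 6.13°  ✓
  (3,7): δ = 22.47°  ·
  (4,5): δ = 116.51°  ·
  (4,6): δ = 14.12°  ✓
  (4,7): δ = 2.23°  ✓
  (5,6): δ = 77.61°  ·
  (5,7): δ = 61.26°  ·
  (6,7): δ = 163.65°  ·
antipodal pairs: 4

count = 4; pairs: (0,4), (3,6), (4,6), (4,7)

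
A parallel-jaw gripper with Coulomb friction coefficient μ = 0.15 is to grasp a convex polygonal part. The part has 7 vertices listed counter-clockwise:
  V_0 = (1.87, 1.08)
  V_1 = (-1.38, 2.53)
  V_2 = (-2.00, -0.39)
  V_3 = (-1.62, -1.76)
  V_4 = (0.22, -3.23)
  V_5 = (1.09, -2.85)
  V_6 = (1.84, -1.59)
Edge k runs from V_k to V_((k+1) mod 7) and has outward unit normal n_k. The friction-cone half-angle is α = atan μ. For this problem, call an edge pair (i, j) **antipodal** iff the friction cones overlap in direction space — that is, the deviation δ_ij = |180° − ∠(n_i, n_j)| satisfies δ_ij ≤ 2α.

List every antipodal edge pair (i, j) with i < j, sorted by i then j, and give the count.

count = 3; pairs: (0,3), (1,6), (2,6)

α = atan 0.15 = 8.53°;  2α = 17.06°
n_0 = (+0.4074, +0.9132)
n_1 = (-0.9782, +0.2077)
n_2 = (-0.9636, -0.2673)
n_3 = (-0.6242, -0.7813)
n_4 = (+0.4003, -0.9164)
n_5 = (+0.8593, -0.5115)
n_6 = (+0.9999, -0.0112)
  (0,1): δ = 77.94°  ·
  (0,2): δ = 50.45°  ·
  (0,3): δ = 14.58°  ✓
  (0,4): δ = 47.64°  ·
  (0,5): δ = 83.28°  ·
  (0,6): δ = 113.40°  ·
  (1,2): δ = 152.51°  ·
  (1,3): δ = 116.63°  ·
  (1,4): δ = 54.42°  ·
  (1,5): δ = 18.78°  ·
  (1,6): δ = 11.34°  ✓
  (2,3): δ = 144.12°  ·
  (2,4): δ = 81.91°  ·
  (2,5): δ = 46.27°  ·
  (2,6): δ = 16.15°  ✓
  (3,4): δ = 117.78°  ·
  (3,5): δ = 82.14°  ·
  (3,6): δ = 52.02°  ·
  (4,5): δ = 144.36°  ·
  (4,6): δ = 114.24°  ·
  (5,6): δ = 149.88°  ·
antipodal pairs: 3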